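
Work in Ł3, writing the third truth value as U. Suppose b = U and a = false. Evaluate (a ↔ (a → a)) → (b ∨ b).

a → a = false → false = true
a ↔ (a → a) = false ↔ true = false
b ∨ b = U ∨ U = U
(a ↔ (a → a)) → (b ∨ b) = false → U = true

true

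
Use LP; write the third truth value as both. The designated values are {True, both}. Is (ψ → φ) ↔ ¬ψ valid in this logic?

No

Countermodel: ψ=True, φ=True gives False, which is not designated.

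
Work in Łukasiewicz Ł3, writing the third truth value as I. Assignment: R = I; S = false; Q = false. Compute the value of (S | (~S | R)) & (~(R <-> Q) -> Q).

~S = ~false = true
~S | R = true | I = true
S | (~S | R) = false | true = true
R <-> Q = I <-> false = I  [1 − |½−0|]
~(R <-> Q) = ~I = I
~(R <-> Q) -> Q = I -> false = I
(S | (~S | R)) & (~(R <-> Q) -> Q) = true & I = I

I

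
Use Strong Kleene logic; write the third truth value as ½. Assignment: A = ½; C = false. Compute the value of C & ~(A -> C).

A -> C = ½ -> false = ½  [~½ | false]
~(A -> C) = ~½ = ½
C & ~(A -> C) = false & ½ = false

false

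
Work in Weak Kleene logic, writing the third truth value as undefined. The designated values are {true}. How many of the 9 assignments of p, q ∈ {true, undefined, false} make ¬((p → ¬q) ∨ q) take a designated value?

0

Of the 9 assignments, 0 give a value in {true}.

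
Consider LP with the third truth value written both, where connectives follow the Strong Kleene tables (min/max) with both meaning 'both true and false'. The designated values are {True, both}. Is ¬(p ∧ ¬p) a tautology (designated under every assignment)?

Every assignment of p over {True, both, False} gives a value in {True, both}.
In particular, with p=both: ¬(p ∧ ¬p) = both.

Yes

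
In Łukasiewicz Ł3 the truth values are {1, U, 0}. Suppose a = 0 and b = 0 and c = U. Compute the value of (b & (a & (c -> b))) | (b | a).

0

c -> b = U -> 0 = U  [min(1, 1−½+0)]
a & (c -> b) = 0 & U = 0
b & (a & (c -> b)) = 0 & 0 = 0
b | a = 0 | 0 = 0
(b & (a & (c -> b))) | (b | a) = 0 | 0 = 0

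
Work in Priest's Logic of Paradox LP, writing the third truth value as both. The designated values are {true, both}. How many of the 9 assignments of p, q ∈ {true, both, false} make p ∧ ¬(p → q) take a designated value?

4

Designated under: (p=true, q=both); (p=true, q=false); (p=both, q=both); (p=both, q=false).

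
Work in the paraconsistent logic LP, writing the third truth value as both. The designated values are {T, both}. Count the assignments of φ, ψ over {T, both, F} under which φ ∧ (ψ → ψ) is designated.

Of the 9 assignments, 6 give a value in {T, both}.

6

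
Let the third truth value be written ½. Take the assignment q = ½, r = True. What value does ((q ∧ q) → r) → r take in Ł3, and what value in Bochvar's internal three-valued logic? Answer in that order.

True; ½

In Ł3: q ∧ q = ½ ∧ ½ = ½
(q ∧ q) → r = ½ → True = True  [min(1, 1−½+1)]
((q ∧ q) → r) → r = True → True = True
In Bochvar's internal three-valued logic: q ∧ q = ½ ∧ ½ = ½
(q ∧ q) → r = ½ → True = ½  [any arg is the third value ⇒ result is the third value]
((q ∧ q) → r) → r = ½ → True = ½
They differ because Ł3 and Bochvar's internal three-valued logic treat ½ differently under the binary connectives.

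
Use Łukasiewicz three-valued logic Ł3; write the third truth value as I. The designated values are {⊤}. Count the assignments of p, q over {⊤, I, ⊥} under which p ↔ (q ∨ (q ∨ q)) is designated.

3

Designated under: (p=⊤, q=⊤); (p=I, q=I); (p=⊥, q=⊥).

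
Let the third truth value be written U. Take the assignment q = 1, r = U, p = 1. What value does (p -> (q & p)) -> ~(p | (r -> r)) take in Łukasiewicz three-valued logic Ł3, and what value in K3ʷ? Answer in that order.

0; U

In Łukasiewicz three-valued logic Ł3: q & p = 1 & 1 = 1
p -> (q & p) = 1 -> 1 = 1
r -> r = U -> U = 1  [min(1, 1−½+½)]
p | (r -> r) = 1 | 1 = 1
~(p | (r -> r)) = ~1 = 0
(p -> (q & p)) -> ~(p | (r -> r)) = 1 -> 0 = 0
In K3ʷ: q & p = 1 & 1 = 1
p -> (q & p) = 1 -> 1 = 1
r -> r = U -> U = U  [any arg is the third value ⇒ result is the third value]
p | (r -> r) = 1 | U = U
~(p | (r -> r)) = ~U = U
(p -> (q & p)) -> ~(p | (r -> r)) = 1 -> U = U
They differ because Łukasiewicz three-valued logic Ł3 and K3ʷ treat U differently under the binary connectives.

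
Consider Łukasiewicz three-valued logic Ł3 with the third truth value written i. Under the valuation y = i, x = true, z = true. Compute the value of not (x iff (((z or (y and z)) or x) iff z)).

y and z = i and true = i
z or (y and z) = true or i = true
(z or (y and z)) or x = true or true = true
((z or (y and z)) or x) iff z = true iff true = true
x iff (((z or (y and z)) or x) iff z) = true iff true = true
not (x iff (((z or (y and z)) or x) iff z)) = not true = false

false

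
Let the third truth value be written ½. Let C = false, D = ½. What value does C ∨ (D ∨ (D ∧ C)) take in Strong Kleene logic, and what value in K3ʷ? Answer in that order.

½; ½

In Strong Kleene logic: D ∧ C = ½ ∧ false = false
D ∨ (D ∧ C) = ½ ∨ false = ½
C ∨ (D ∨ (D ∧ C)) = false ∨ ½ = ½
In K3ʷ: D ∧ C = ½ ∧ false = ½
D ∨ (D ∧ C) = ½ ∨ ½ = ½
C ∨ (D ∨ (D ∧ C)) = false ∨ ½ = ½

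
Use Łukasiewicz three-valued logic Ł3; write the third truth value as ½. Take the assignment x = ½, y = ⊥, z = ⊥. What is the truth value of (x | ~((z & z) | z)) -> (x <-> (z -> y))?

z & z = ⊥ & ⊥ = ⊥
(z & z) | z = ⊥ | ⊥ = ⊥
~((z & z) | z) = ~⊥ = ⊤
x | ~((z & z) | z) = ½ | ⊤ = ⊤
z -> y = ⊥ -> ⊥ = ⊤
x <-> (z -> y) = ½ <-> ⊤ = ½  [1 − |½−1|]
(x | ~((z & z) | z)) -> (x <-> (z -> y)) = ⊤ -> ½ = ½

½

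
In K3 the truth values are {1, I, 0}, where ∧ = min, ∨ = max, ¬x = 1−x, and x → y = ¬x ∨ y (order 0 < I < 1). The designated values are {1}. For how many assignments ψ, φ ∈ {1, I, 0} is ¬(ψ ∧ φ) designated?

5

Of the 9 assignments, 5 give a value in {1}.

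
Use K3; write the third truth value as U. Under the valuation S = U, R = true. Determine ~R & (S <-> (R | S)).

false

~R = ~true = false
R | S = true | U = true
S <-> (R | S) = U <-> true = U
~R & (S <-> (R | S)) = false & U = false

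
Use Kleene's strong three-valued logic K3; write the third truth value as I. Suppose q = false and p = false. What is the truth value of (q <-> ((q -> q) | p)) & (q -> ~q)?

q -> q = false -> false = true
(q -> q) | p = true | false = true
q <-> ((q -> q) | p) = false <-> true = false
~q = ~false = true
q -> ~q = false -> true = true
(q <-> ((q -> q) | p)) & (q -> ~q) = false & true = false

false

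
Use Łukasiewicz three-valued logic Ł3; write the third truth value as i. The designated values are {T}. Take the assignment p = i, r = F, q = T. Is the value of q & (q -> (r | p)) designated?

r | p = F | i = i
q -> (r | p) = T -> i = i  [min(1, 1−1+½)]
q & (q -> (r | p)) = T & i = i
i ∉ {T}.

No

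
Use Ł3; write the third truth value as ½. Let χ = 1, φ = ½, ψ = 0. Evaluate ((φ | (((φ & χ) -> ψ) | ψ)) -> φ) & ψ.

φ & χ = ½ & 1 = ½
(φ & χ) -> ψ = ½ -> 0 = ½  [min(1, 1−½+0)]
((φ & χ) -> ψ) | ψ = ½ | 0 = ½
φ | (((φ & χ) -> ψ) | ψ) = ½ | ½ = ½
(φ | (((φ & χ) -> ψ) | ψ)) -> φ = ½ -> ½ = 1
((φ | (((φ & χ) -> ψ) | ψ)) -> φ) & ψ = 1 & 0 = 0

0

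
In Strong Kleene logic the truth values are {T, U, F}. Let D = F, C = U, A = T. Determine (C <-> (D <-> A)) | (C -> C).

D <-> A = F <-> T = F
C <-> (D <-> A) = U <-> F = U
C -> C = U -> U = U  [~U | U]
(C <-> (D <-> A)) | (C -> C) = U | U = U

U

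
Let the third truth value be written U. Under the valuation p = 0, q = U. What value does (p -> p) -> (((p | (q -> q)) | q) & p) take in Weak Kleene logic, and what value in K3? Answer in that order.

U; 0

In Weak Kleene logic: p -> p = 0 -> 0 = 1
q -> q = U -> U = U
p | (q -> q) = 0 | U = U
(p | (q -> q)) | q = U | U = U
((p | (q -> q)) | q) & p = U & 0 = U
(p -> p) -> (((p | (q -> q)) | q) & p) = 1 -> U = U
In K3: p -> p = 0 -> 0 = 1
q -> q = U -> U = U  [~U | U]
p | (q -> q) = 0 | U = U
(p | (q -> q)) | q = U | U = U
((p | (q -> q)) | q) & p = U & 0 = 0
(p -> p) -> (((p | (q -> q)) | q) & p) = 1 -> 0 = 0
They differ because Weak Kleene logic and K3 treat U differently under the binary connectives.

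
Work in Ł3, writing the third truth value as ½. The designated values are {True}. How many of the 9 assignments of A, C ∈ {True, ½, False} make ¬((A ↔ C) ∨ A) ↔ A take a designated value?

Designated under: (A=½, C=True); (A=½, C=False); (A=False, C=False).

3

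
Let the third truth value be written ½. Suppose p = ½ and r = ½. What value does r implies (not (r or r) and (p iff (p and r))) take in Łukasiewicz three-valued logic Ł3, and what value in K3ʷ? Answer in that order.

In Łukasiewicz three-valued logic Ł3: r or r = ½ or ½ = ½
not (r or r) = not ½ = ½
p and r = ½ and ½ = ½
p iff (p and r) = ½ iff ½ = True
not (r or r) and (p iff (p and r)) = ½ and True = ½
r implies (not (r or r) and (p iff (p and r))) = ½ implies ½ = True
In K3ʷ: r or r = ½ or ½ = ½
not (r or r) = not ½ = ½
p and r = ½ and ½ = ½
p iff (p and r) = ½ iff ½ = ½
not (r or r) and (p iff (p and r)) = ½ and ½ = ½
r implies (not (r or r) and (p iff (p and r))) = ½ implies ½ = ½  [any arg is the third value ⇒ result is the third value]
They differ because Łukasiewicz three-valued logic Ł3 and K3ʷ treat ½ differently under the binary connectives.

True; ½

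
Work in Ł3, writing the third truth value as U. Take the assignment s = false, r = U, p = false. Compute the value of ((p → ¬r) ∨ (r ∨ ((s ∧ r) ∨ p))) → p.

false

¬r = ¬U = U
p → ¬r = false → U = true
s ∧ r = false ∧ U = false
(s ∧ r) ∨ p = false ∨ false = false
r ∨ ((s ∧ r) ∨ p) = U ∨ false = U
(p → ¬r) ∨ (r ∨ ((s ∧ r) ∨ p)) = true ∨ U = true
((p → ¬r) ∨ (r ∨ ((s ∧ r) ∨ p))) → p = true → false = false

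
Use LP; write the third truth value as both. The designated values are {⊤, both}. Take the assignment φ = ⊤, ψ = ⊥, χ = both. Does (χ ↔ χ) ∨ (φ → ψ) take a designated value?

χ ↔ χ = both ↔ both = both
φ → ψ = ⊤ → ⊥ = ⊥
(χ ↔ χ) ∨ (φ → ψ) = both ∨ ⊥ = both
both ∈ {⊤, both}.

Yes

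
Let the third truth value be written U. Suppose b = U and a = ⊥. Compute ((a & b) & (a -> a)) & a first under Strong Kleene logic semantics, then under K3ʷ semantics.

⊥; U

In Strong Kleene logic: a & b = ⊥ & U = ⊥
a -> a = ⊥ -> ⊥ = ⊤
(a & b) & (a -> a) = ⊥ & ⊤ = ⊥
((a & b) & (a -> a)) & a = ⊥ & ⊥ = ⊥
In K3ʷ: a & b = ⊥ & U = U
a -> a = ⊥ -> ⊥ = ⊤
(a & b) & (a -> a) = U & ⊤ = U
((a & b) & (a -> a)) & a = U & ⊥ = U
They differ because Strong Kleene logic and K3ʷ treat U differently under the binary connectives.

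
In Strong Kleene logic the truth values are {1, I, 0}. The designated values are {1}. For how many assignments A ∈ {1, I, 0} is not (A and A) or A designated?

2

A=1: 1 ✓
A=I: I ·
A=0: 1 ✓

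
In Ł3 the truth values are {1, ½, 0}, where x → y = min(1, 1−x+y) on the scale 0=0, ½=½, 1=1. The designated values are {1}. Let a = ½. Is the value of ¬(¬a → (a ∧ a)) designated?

No

¬a = ¬½ = ½
a ∧ a = ½ ∧ ½ = ½
¬a → (a ∧ a) = ½ → ½ = 1  [min(1, 1−½+½)]
¬(¬a → (a ∧ a)) = ¬1 = 0
0 ∉ {1}.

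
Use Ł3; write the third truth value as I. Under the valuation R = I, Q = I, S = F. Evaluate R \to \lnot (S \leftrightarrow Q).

S \leftrightarrow Q = F \leftrightarrow I = I  [1 − |0−½|]
\lnot (S \leftrightarrow Q) = \lnot I = I
R \to \lnot (S \leftrightarrow Q) = I \to I = T

T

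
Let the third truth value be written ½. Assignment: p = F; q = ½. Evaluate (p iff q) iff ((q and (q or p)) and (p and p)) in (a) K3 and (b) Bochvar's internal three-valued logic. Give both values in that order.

½; ½

In K3: p iff q = F iff ½ = ½
q or p = ½ or F = ½
q and (q or p) = ½ and ½ = ½
p and p = F and F = F
(q and (q or p)) and (p and p) = ½ and F = F
(p iff q) iff ((q and (q or p)) and (p and p)) = ½ iff F = ½
In Bochvar's internal three-valued logic: p iff q = F iff ½ = ½
q or p = ½ or F = ½
q and (q or p) = ½ and ½ = ½
p and p = F and F = F
(q and (q or p)) and (p and p) = ½ and F = ½
(p iff q) iff ((q and (q or p)) and (p and p)) = ½ iff ½ = ½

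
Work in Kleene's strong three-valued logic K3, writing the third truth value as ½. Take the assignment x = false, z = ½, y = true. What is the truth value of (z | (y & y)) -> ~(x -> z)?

false

y & y = true & true = true
z | (y & y) = ½ | true = true
x -> z = false -> ½ = true
~(x -> z) = ~true = false
(z | (y & y)) -> ~(x -> z) = true -> false = false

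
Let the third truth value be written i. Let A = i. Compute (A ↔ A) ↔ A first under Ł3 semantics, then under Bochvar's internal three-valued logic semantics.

In Ł3: A ↔ A = i ↔ i = 1  [1 − |½−½|]
(A ↔ A) ↔ A = 1 ↔ i = i
In Bochvar's internal three-valued logic: A ↔ A = i ↔ i = i
(A ↔ A) ↔ A = i ↔ i = i

i; i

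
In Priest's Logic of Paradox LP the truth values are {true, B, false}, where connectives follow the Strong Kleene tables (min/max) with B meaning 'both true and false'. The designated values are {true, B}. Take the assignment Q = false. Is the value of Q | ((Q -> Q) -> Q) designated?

No

Q -> Q = false -> false = true
(Q -> Q) -> Q = true -> false = false
Q | ((Q -> Q) -> Q) = false | false = false
false ∉ {true, B}.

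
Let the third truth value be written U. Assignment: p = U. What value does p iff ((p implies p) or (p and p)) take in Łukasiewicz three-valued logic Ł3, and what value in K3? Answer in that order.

U; U

In Łukasiewicz three-valued logic Ł3: p implies p = U implies U = 1  [min(1, 1−½+½)]
p and p = U and U = U
(p implies p) or (p and p) = 1 or U = 1
p iff ((p implies p) or (p and p)) = U iff 1 = U
In K3: p implies p = U implies U = U  [not U or U]
p and p = U and U = U
(p implies p) or (p and p) = U or U = U
p iff ((p implies p) or (p and p)) = U iff U = U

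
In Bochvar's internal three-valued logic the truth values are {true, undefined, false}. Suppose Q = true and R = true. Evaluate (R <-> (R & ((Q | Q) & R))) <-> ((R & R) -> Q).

Q | Q = true | true = true
(Q | Q) & R = true & true = true
R & ((Q | Q) & R) = true & true = true
R <-> (R & ((Q | Q) & R)) = true <-> true = true
R & R = true & true = true
(R & R) -> Q = true -> true = true
(R <-> (R & ((Q | Q) & R))) <-> ((R & R) -> Q) = true <-> true = true

true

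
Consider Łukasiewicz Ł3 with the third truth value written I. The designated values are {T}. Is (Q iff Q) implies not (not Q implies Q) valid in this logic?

Countermodel: Q=T gives F, which is not designated.

No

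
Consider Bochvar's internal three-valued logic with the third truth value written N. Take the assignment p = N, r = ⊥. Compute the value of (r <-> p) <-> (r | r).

r <-> p = ⊥ <-> N = N
r | r = ⊥ | ⊥ = ⊥
(r <-> p) <-> (r | r) = N <-> ⊥ = N

N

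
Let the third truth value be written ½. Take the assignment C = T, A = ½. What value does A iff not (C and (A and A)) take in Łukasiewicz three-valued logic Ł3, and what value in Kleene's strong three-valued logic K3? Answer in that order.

T; ½

In Łukasiewicz three-valued logic Ł3: A and A = ½ and ½ = ½
C and (A and A) = T and ½ = ½
not (C and (A and A)) = not ½ = ½
A iff not (C and (A and A)) = ½ iff ½ = T  [1 − |½−½|]
In Kleene's strong three-valued logic K3: A and A = ½ and ½ = ½
C and (A and A) = T and ½ = ½
not (C and (A and A)) = not ½ = ½
A iff not (C and (A and A)) = ½ iff ½ = ½
They differ because Łukasiewicz three-valued logic Ł3 and Kleene's strong three-valued logic K3 treat ½ differently under implication.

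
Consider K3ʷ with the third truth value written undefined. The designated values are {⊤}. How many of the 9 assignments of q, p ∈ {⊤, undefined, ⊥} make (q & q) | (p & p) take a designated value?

3

Designated under: (q=⊤, p=⊤); (q=⊤, p=⊥); (q=⊥, p=⊤).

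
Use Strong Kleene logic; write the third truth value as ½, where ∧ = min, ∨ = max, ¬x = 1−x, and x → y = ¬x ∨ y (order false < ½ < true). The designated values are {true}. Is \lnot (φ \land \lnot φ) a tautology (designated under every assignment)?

Countermodel: φ=½ gives ½, which is not designated.

No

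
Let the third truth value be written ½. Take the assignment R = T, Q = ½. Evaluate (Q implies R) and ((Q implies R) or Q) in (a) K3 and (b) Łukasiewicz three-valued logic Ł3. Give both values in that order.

T; T

In K3: Q implies R = ½ implies T = T
Q implies R = ½ implies T = T
(Q implies R) or Q = T or ½ = T
(Q implies R) and ((Q implies R) or Q) = T and T = T
In Łukasiewicz three-valued logic Ł3: Q implies R = ½ implies T = T  [min(1, 1−½+1)]
Q implies R = ½ implies T = T
(Q implies R) or Q = T or ½ = T
(Q implies R) and ((Q implies R) or Q) = T and T = T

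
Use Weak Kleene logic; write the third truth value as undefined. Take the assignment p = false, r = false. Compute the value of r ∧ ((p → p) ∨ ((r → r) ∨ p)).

p → p = false → false = true
r → r = false → false = true
(r → r) ∨ p = true ∨ false = true
(p → p) ∨ ((r → r) ∨ p) = true ∨ true = true
r ∧ ((p → p) ∨ ((r → r) ∨ p)) = false ∧ true = false

false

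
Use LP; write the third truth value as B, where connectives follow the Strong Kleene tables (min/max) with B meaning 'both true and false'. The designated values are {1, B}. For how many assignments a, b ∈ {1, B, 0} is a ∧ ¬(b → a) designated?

Designated under: (a=B, b=1); (a=B, b=B).

2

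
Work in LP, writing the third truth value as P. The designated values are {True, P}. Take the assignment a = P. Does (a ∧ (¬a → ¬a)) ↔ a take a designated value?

Yes

¬a = ¬P = P
¬a = ¬P = P
¬a → ¬a = P → P = P  [¬P ∨ P]
a ∧ (¬a → ¬a) = P ∧ P = P
(a ∧ (¬a → ¬a)) ↔ a = P ↔ P = P
P ∈ {True, P}.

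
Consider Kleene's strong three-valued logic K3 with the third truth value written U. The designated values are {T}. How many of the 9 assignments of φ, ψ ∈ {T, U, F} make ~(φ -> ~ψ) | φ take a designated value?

3

Designated under: (φ=T, ψ=T); (φ=T, ψ=U); (φ=T, ψ=F).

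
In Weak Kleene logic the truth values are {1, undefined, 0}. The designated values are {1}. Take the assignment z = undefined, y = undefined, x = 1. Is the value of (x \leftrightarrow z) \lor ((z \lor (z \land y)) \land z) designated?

x \leftrightarrow z = 1 \leftrightarrow undefined = undefined
z \land y = undefined \land undefined = undefined
z \lor (z \land y) = undefined \lor undefined = undefined
(z \lor (z \land y)) \land z = undefined \land undefined = undefined
(x \leftrightarrow z) \lor ((z \lor (z \land y)) \land z) = undefined \lor undefined = undefined
undefined ∉ {1}.

No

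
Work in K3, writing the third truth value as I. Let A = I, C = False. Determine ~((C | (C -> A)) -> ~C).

C -> A = False -> I = True  [~False | I]
C | (C -> A) = False | True = True
~C = ~False = True
(C | (C -> A)) -> ~C = True -> True = True
~((C | (C -> A)) -> ~C) = ~True = False

False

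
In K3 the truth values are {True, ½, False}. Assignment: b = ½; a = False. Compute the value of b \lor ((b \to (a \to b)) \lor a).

a \to b = False \to ½ = True
b \to (a \to b) = ½ \to True = True
(b \to (a \to b)) \lor a = True \lor False = True
b \lor ((b \to (a \to b)) \lor a) = ½ \lor True = True

True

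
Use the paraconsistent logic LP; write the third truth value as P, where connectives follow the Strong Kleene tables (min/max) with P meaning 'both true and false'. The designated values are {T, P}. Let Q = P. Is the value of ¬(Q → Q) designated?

Q → Q = P → P = P  [¬P ∨ P]
¬(Q → Q) = ¬P = P
P ∈ {T, P}.

Yes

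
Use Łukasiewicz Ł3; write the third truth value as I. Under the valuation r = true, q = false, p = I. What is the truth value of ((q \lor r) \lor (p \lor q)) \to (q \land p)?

q \lor r = false \lor true = true
p \lor q = I \lor false = I
(q \lor r) \lor (p \lor q) = true \lor I = true
q \land p = false \land I = false
((q \lor r) \lor (p \lor q)) \to (q \land p) = true \to false = false

false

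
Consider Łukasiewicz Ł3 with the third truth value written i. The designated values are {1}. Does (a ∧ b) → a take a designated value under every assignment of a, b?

Yes

Every assignment of a, b over {1, i, 0} gives a value in {1}.
In particular, with a=i, b=i: (a ∧ b) → a = 1.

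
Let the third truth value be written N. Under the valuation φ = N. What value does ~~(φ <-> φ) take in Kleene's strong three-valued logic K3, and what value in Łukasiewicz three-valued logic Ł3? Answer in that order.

N; true

In Kleene's strong three-valued logic K3: φ <-> φ = N <-> N = N
~(φ <-> φ) = ~N = N
~~(φ <-> φ) = ~N = N
In Łukasiewicz three-valued logic Ł3: φ <-> φ = N <-> N = true
~(φ <-> φ) = ~true = false
~~(φ <-> φ) = ~false = true
They differ because Kleene's strong three-valued logic K3 and Łukasiewicz three-valued logic Ł3 treat N differently under implication.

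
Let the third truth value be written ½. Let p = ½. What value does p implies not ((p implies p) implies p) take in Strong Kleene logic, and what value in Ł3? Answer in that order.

½; True

In Strong Kleene logic: p implies p = ½ implies ½ = ½  [not ½ or ½]
(p implies p) implies p = ½ implies ½ = ½
not ((p implies p) implies p) = not ½ = ½
p implies not ((p implies p) implies p) = ½ implies ½ = ½
In Ł3: p implies p = ½ implies ½ = True  [min(1, 1−½+½)]
(p implies p) implies p = True implies ½ = ½
not ((p implies p) implies p) = not ½ = ½
p implies not ((p implies p) implies p) = ½ implies ½ = True
They differ because Strong Kleene logic and Ł3 treat ½ differently under implication.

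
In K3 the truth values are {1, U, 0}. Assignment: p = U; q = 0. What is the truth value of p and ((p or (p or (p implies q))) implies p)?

p implies q = U implies 0 = U  [not U or 0]
p or (p implies q) = U or U = U
p or (p or (p implies q)) = U or U = U
(p or (p or (p implies q))) implies p = U implies U = U
p and ((p or (p or (p implies q))) implies p) = U and U = U

U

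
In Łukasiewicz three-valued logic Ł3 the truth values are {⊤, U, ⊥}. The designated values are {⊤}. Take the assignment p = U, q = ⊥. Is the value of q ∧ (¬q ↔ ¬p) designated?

No

¬q = ¬⊥ = ⊤
¬p = ¬U = U
¬q ↔ ¬p = ⊤ ↔ U = U
q ∧ (¬q ↔ ¬p) = ⊥ ∧ U = ⊥
⊥ ∉ {⊤}.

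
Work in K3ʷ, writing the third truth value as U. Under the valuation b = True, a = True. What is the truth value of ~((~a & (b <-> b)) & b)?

True

~a = ~True = False
b <-> b = True <-> True = True
~a & (b <-> b) = False & True = False
(~a & (b <-> b)) & b = False & True = False
~((~a & (b <-> b)) & b) = ~False = True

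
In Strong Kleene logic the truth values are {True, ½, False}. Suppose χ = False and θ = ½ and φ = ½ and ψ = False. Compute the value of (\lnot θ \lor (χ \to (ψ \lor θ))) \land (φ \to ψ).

½

\lnot θ = \lnot ½ = ½
ψ \lor θ = False \lor ½ = ½
χ \to (ψ \lor θ) = False \to ½ = True
\lnot θ \lor (χ \to (ψ \lor θ)) = ½ \lor True = True
φ \to ψ = ½ \to False = ½
(\lnot θ \lor (χ \to (ψ \lor θ))) \land (φ \to ψ) = True \land ½ = ½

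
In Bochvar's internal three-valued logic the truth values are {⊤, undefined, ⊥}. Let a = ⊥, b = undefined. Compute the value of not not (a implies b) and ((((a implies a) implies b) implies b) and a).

undefined

a implies b = ⊥ implies undefined = undefined  [any arg is the third value ⇒ result is the third value]
not (a implies b) = not undefined = undefined
not not (a implies b) = not undefined = undefined
a implies a = ⊥ implies ⊥ = ⊤
(a implies a) implies b = ⊤ implies undefined = undefined
((a implies a) implies b) implies b = undefined implies undefined = undefined
(((a implies a) implies b) implies b) and a = undefined and ⊥ = undefined
not not (a implies b) and ((((a implies a) implies b) implies b) and a) = undefined and undefined = undefined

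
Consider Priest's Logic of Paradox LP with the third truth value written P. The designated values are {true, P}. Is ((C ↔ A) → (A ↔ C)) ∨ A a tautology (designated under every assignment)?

Yes

Every assignment of C, A over {true, P, false} gives a value in {true, P}.
In particular, with C=P, A=P: ((C ↔ A) → (A ↔ C)) ∨ A = P.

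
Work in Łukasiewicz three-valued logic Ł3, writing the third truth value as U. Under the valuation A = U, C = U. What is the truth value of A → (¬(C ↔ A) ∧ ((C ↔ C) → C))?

C ↔ A = U ↔ U = true  [1 − |½−½|]
¬(C ↔ A) = ¬true = false
C ↔ C = U ↔ U = true
(C ↔ C) → C = true → U = U
¬(C ↔ A) ∧ ((C ↔ C) → C) = false ∧ U = false
A → (¬(C ↔ A) ∧ ((C ↔ C) → C)) = U → false = U

U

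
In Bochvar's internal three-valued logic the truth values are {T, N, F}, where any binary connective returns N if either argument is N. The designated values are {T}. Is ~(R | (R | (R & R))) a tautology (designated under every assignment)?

No

Countermodel: R=T gives F, which is not designated.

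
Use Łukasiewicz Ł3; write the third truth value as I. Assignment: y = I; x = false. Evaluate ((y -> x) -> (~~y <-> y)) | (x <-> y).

true

y -> x = I -> false = I
~y = ~I = I
~~y = ~I = I
~~y <-> y = I <-> I = true
(y -> x) -> (~~y <-> y) = I -> true = true
x <-> y = false <-> I = I
((y -> x) -> (~~y <-> y)) | (x <-> y) = true | I = true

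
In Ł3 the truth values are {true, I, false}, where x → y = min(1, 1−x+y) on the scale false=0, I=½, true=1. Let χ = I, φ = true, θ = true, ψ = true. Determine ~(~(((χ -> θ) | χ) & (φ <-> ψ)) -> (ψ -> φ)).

false

χ -> θ = I -> true = true  [min(1, 1−½+1)]
(χ -> θ) | χ = true | I = true
φ <-> ψ = true <-> true = true
((χ -> θ) | χ) & (φ <-> ψ) = true & true = true
~(((χ -> θ) | χ) & (φ <-> ψ)) = ~true = false
ψ -> φ = true -> true = true
~(((χ -> θ) | χ) & (φ <-> ψ)) -> (ψ -> φ) = false -> true = true
~(~(((χ -> θ) | χ) & (φ <-> ψ)) -> (ψ -> φ)) = ~true = false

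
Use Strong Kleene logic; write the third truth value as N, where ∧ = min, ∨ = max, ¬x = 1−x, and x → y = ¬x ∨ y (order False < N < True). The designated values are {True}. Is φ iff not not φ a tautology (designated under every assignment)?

No

Countermodel: φ=N gives N, which is not designated.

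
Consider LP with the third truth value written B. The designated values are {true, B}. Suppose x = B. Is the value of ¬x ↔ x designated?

Yes

¬x = ¬B = B
¬x ↔ x = B ↔ B = B
B ∈ {true, B}.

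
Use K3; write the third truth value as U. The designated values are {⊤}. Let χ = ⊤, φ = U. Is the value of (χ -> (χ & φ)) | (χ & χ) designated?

Yes

χ & φ = ⊤ & U = U
χ -> (χ & φ) = ⊤ -> U = U  [~⊤ | U]
χ & χ = ⊤ & ⊤ = ⊤
(χ -> (χ & φ)) | (χ & χ) = U | ⊤ = ⊤
⊤ ∈ {⊤}.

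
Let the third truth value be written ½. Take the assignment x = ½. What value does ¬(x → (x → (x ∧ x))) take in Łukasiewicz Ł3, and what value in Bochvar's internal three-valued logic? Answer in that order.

False; ½

In Łukasiewicz Ł3: x ∧ x = ½ ∧ ½ = ½
x → (x ∧ x) = ½ → ½ = True  [min(1, 1−½+½)]
x → (x → (x ∧ x)) = ½ → True = True
¬(x → (x → (x ∧ x))) = ¬True = False
In Bochvar's internal three-valued logic: x ∧ x = ½ ∧ ½ = ½
x → (x ∧ x) = ½ → ½ = ½  [any arg is the third value ⇒ result is the third value]
x → (x → (x ∧ x)) = ½ → ½ = ½
¬(x → (x → (x ∧ x))) = ¬½ = ½
They differ because Łukasiewicz Ł3 and Bochvar's internal three-valued logic treat ½ differently under the binary connectives.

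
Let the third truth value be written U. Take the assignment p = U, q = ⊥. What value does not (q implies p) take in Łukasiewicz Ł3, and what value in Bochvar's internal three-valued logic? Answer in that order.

⊥; U

In Łukasiewicz Ł3: q implies p = ⊥ implies U = ⊤  [min(1, 1−0+½)]
not (q implies p) = not ⊤ = ⊥
In Bochvar's internal three-valued logic: q implies p = ⊥ implies U = U  [any arg is the third value ⇒ result is the third value]
not (q implies p) = not U = U
They differ because Łukasiewicz Ł3 and Bochvar's internal three-valued logic treat U differently under the binary connectives.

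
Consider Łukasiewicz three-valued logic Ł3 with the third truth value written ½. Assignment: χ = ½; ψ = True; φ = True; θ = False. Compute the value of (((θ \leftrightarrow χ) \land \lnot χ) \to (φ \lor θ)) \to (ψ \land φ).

True

θ \leftrightarrow χ = False \leftrightarrow ½ = ½
\lnot χ = \lnot ½ = ½
(θ \leftrightarrow χ) \land \lnot χ = ½ \land ½ = ½
φ \lor θ = True \lor False = True
((θ \leftrightarrow χ) \land \lnot χ) \to (φ \lor θ) = ½ \to True = True
ψ \land φ = True \land True = True
(((θ \leftrightarrow χ) \land \lnot χ) \to (φ \lor θ)) \to (ψ \land φ) = True \to True = True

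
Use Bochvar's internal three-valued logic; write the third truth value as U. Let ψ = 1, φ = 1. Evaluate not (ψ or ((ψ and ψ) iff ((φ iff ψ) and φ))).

0

ψ and ψ = 1 and 1 = 1
φ iff ψ = 1 iff 1 = 1
(φ iff ψ) and φ = 1 and 1 = 1
(ψ and ψ) iff ((φ iff ψ) and φ) = 1 iff 1 = 1
ψ or ((ψ and ψ) iff ((φ iff ψ) and φ)) = 1 or 1 = 1
not (ψ or ((ψ and ψ) iff ((φ iff ψ) and φ))) = not 1 = 0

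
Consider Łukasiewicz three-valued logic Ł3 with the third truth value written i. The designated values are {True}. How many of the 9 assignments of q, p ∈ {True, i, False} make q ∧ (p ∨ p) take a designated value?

1

Designated under: (q=True, p=True).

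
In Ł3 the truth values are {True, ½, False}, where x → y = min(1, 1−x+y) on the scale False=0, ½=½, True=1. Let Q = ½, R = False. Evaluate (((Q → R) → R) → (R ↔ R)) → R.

Q → R = ½ → False = ½
(Q → R) → R = ½ → False = ½
R ↔ R = False ↔ False = True
((Q → R) → R) → (R ↔ R) = ½ → True = True
(((Q → R) → R) → (R ↔ R)) → R = True → False = False

False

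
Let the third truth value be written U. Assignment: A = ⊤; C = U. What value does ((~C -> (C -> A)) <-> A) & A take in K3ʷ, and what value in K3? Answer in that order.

U; ⊤

In K3ʷ: ~C = ~U = U
C -> A = U -> ⊤ = U  [any arg is the third value ⇒ result is the third value]
~C -> (C -> A) = U -> U = U
(~C -> (C -> A)) <-> A = U <-> ⊤ = U
((~C -> (C -> A)) <-> A) & A = U & ⊤ = U
In K3: ~C = ~U = U
C -> A = U -> ⊤ = ⊤  [~U | ⊤]
~C -> (C -> A) = U -> ⊤ = ⊤
(~C -> (C -> A)) <-> A = ⊤ <-> ⊤ = ⊤
((~C -> (C -> A)) <-> A) & A = ⊤ & ⊤ = ⊤
They differ because K3ʷ and K3 treat U differently under the binary connectives.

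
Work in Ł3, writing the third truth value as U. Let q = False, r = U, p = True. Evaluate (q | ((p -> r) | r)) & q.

False

p -> r = True -> U = U
(p -> r) | r = U | U = U
q | ((p -> r) | r) = False | U = U
(q | ((p -> r) | r)) & q = U & False = False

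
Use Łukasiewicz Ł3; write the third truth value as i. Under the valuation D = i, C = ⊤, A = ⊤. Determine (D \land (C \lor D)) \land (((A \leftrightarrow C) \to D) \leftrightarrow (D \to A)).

C \lor D = ⊤ \lor i = ⊤
D \land (C \lor D) = i \land ⊤ = i
A \leftrightarrow C = ⊤ \leftrightarrow ⊤ = ⊤
(A \leftrightarrow C) \to D = ⊤ \to i = i  [min(1, 1−1+½)]
D \to A = i \to ⊤ = ⊤
((A \leftrightarrow C) \to D) \leftrightarrow (D \to A) = i \leftrightarrow ⊤ = i
(D \land (C \lor D)) \land (((A \leftrightarrow C) \to D) \leftrightarrow (D \to A)) = i \land i = i

i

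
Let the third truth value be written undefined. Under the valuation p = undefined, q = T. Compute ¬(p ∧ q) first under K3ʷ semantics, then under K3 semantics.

undefined; undefined

In K3ʷ: p ∧ q = undefined ∧ T = undefined
¬(p ∧ q) = ¬undefined = undefined
In K3: p ∧ q = undefined ∧ T = undefined
¬(p ∧ q) = ¬undefined = undefined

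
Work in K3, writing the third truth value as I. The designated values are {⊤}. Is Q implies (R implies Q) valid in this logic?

Countermodel: Q=I, R=⊤ gives I, which is not designated.

No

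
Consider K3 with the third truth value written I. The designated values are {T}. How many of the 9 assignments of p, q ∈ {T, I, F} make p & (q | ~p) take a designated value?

Designated under: (p=T, q=T).

1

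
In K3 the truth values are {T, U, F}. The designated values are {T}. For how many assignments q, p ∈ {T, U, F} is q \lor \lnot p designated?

Of the 9 assignments, 5 give a value in {T}.

5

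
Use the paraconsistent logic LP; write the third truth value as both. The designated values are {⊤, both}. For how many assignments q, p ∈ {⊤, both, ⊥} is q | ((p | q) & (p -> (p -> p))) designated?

Of the 9 assignments, 8 give a value in {⊤, both}.

8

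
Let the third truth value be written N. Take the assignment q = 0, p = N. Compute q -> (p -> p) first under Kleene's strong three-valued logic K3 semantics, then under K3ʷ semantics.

1; N

In Kleene's strong three-valued logic K3: p -> p = N -> N = N  [~N | N]
q -> (p -> p) = 0 -> N = 1
In K3ʷ: p -> p = N -> N = N  [any arg is the third value ⇒ result is the third value]
q -> (p -> p) = 0 -> N = N
They differ because Kleene's strong three-valued logic K3 and K3ʷ treat N differently under the binary connectives.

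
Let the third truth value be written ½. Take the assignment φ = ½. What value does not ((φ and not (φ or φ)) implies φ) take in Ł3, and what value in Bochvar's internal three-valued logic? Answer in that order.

⊥; ½

In Ł3: φ or φ = ½ or ½ = ½
not (φ or φ) = not ½ = ½
φ and not (φ or φ) = ½ and ½ = ½
(φ and not (φ or φ)) implies φ = ½ implies ½ = ⊤  [min(1, 1−½+½)]
not ((φ and not (φ or φ)) implies φ) = not ⊤ = ⊥
In Bochvar's internal three-valued logic: φ or φ = ½ or ½ = ½
not (φ or φ) = not ½ = ½
φ and not (φ or φ) = ½ and ½ = ½
(φ and not (φ or φ)) implies φ = ½ implies ½ = ½  [any arg is the third value ⇒ result is the third value]
not ((φ and not (φ or φ)) implies φ) = not ½ = ½
They differ because Ł3 and Bochvar's internal three-valued logic treat ½ differently under the binary connectives.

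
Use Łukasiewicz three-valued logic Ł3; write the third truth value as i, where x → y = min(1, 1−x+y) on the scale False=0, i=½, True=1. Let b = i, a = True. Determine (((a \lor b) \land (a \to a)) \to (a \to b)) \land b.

i

a \lor b = True \lor i = True
a \to a = True \to True = True
(a \lor b) \land (a \to a) = True \land True = True
a \to b = True \to i = i  [min(1, 1−1+½)]
((a \lor b) \land (a \to a)) \to (a \to b) = True \to i = i
(((a \lor b) \land (a \to a)) \to (a \to b)) \land b = i \land i = i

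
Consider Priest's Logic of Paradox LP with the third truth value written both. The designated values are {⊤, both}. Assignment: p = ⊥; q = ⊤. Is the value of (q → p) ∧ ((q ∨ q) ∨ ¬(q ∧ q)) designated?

q → p = ⊤ → ⊥ = ⊥
q ∨ q = ⊤ ∨ ⊤ = ⊤
q ∧ q = ⊤ ∧ ⊤ = ⊤
¬(q ∧ q) = ¬⊤ = ⊥
(q ∨ q) ∨ ¬(q ∧ q) = ⊤ ∨ ⊥ = ⊤
(q → p) ∧ ((q ∨ q) ∨ ¬(q ∧ q)) = ⊥ ∧ ⊤ = ⊥
⊥ ∉ {⊤, both}.

No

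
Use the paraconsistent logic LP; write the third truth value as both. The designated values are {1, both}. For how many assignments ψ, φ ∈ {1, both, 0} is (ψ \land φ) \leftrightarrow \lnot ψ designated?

Of the 9 assignments, 5 give a value in {1, both}.

5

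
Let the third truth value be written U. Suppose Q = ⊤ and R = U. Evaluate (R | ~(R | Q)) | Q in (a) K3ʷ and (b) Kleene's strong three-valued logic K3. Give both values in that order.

U; ⊤

In K3ʷ: R | Q = U | ⊤ = U
~(R | Q) = ~U = U
R | ~(R | Q) = U | U = U
(R | ~(R | Q)) | Q = U | ⊤ = U
In Kleene's strong three-valued logic K3: R | Q = U | ⊤ = ⊤
~(R | Q) = ~⊤ = ⊥
R | ~(R | Q) = U | ⊥ = U
(R | ~(R | Q)) | Q = U | ⊤ = ⊤
They differ because K3ʷ and Kleene's strong three-valued logic K3 treat U differently under the binary connectives.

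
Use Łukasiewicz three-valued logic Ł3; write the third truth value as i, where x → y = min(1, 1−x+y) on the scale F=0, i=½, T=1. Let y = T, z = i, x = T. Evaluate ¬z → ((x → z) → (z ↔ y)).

T

¬z = ¬i = i
x → z = T → i = i  [min(1, 1−1+½)]
z ↔ y = i ↔ T = i
(x → z) → (z ↔ y) = i → i = T
¬z → ((x → z) → (z ↔ y)) = i → T = T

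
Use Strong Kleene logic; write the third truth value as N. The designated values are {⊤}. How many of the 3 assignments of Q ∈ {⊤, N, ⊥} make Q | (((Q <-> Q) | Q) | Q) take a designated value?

2

Q=⊤: ⊤ ✓
Q=N: N ·
Q=⊥: ⊤ ✓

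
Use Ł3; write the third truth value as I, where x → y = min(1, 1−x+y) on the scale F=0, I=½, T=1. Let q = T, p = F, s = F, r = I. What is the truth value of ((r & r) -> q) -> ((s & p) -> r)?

r & r = I & I = I
(r & r) -> q = I -> T = T  [min(1, 1−½+1)]
s & p = F & F = F
(s & p) -> r = F -> I = T
((r & r) -> q) -> ((s & p) -> r) = T -> T = T

T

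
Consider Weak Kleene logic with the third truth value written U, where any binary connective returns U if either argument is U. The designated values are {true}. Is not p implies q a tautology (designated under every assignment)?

No

Countermodel: p=true, q=U gives U, which is not designated.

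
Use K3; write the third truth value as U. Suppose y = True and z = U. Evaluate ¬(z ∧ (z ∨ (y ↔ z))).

y ↔ z = True ↔ U = U
z ∨ (y ↔ z) = U ∨ U = U
z ∧ (z ∨ (y ↔ z)) = U ∧ U = U
¬(z ∧ (z ∨ (y ↔ z))) = ¬U = U

U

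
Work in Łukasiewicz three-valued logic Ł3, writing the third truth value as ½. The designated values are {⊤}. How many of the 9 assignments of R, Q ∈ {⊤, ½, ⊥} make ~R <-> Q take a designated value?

Designated under: (R=⊤, Q=⊥); (R=½, Q=½); (R=⊥, Q=⊤).

3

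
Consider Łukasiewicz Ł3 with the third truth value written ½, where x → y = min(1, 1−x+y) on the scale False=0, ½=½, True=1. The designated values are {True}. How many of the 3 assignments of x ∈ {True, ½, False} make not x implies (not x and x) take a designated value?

x=True: True ✓
x=½: True ✓
x=False: False ·

2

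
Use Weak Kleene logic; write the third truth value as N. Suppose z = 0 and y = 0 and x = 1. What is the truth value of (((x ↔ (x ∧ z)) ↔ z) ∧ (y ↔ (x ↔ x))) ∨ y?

0

x ∧ z = 1 ∧ 0 = 0
x ↔ (x ∧ z) = 1 ↔ 0 = 0
(x ↔ (x ∧ z)) ↔ z = 0 ↔ 0 = 1
x ↔ x = 1 ↔ 1 = 1
y ↔ (x ↔ x) = 0 ↔ 1 = 0
((x ↔ (x ∧ z)) ↔ z) ∧ (y ↔ (x ↔ x)) = 1 ∧ 0 = 0
(((x ↔ (x ∧ z)) ↔ z) ∧ (y ↔ (x ↔ x))) ∨ y = 0 ∨ 0 = 0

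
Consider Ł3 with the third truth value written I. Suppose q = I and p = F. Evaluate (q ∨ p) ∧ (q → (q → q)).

q ∨ p = I ∨ F = I
q → q = I → I = T  [min(1, 1−½+½)]
q → (q → q) = I → T = T
(q ∨ p) ∧ (q → (q → q)) = I ∧ T = I

I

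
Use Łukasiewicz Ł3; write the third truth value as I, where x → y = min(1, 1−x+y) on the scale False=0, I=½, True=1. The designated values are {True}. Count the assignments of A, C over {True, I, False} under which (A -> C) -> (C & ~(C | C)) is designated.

Designated under: (A=True, C=I); (A=True, C=False).

2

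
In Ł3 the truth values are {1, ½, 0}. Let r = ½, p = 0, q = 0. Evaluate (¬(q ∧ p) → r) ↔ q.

q ∧ p = 0 ∧ 0 = 0
¬(q ∧ p) = ¬0 = 1
¬(q ∧ p) → r = 1 → ½ = ½  [min(1, 1−1+½)]
(¬(q ∧ p) → r) ↔ q = ½ ↔ 0 = ½

½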